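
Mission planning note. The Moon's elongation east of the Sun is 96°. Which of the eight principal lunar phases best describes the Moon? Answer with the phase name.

The first quarter sector spans roughly 68°–112°; 96° falls inside it.

first quarter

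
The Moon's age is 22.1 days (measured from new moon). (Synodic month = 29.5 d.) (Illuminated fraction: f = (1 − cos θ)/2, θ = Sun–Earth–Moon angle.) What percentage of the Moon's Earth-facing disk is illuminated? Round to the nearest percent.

50%

The Moon has covered 22.1/29.5 of its cycle, so θ ≈ 360° × 22.1/29.5 = 269.7°.
With cos θ = (-0.005), the lit fraction is (1 − (-0.005))/2 ≈ 0.503, so 50%.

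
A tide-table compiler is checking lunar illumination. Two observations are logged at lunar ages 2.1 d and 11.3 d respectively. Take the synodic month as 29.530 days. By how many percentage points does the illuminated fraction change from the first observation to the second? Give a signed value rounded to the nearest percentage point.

θ₁ = 360° × 2.1/29.530 = 25.6°, f₁ = (1 − cos θ₁)/2 = 0.049.
θ₂ = 360° × 11.3/29.530 = 137.8°, f₂ = (1 − cos θ₂)/2 = 0.870.
Change = f₂ − f₁ = +0.821 → +82 percentage points.

+82 pp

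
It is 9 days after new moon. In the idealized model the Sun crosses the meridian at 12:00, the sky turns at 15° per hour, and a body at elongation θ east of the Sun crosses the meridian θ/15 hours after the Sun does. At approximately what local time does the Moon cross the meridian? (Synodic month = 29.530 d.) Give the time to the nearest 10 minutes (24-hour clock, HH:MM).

Phase angle: θ = 360°·(9 d)/(29.530 d) = 109.7°.
The Moon trails the Sun by θ/15 = 109.7/15 ≈ 7.31 hours.
12:00 + 7.315 h ≈ 19:19 → 19:20 to the nearest ten minutes.

19:20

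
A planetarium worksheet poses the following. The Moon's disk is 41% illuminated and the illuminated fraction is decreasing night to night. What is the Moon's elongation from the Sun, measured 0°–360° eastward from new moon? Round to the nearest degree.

280°

From f = (1 − cos θ)/2: cos θ = 1 − 2×0.41 = 0.180; arccos → 79.6°.
A waning Moon lies in 180°–360°, so θ = 360° − 79.6° = 280.4°.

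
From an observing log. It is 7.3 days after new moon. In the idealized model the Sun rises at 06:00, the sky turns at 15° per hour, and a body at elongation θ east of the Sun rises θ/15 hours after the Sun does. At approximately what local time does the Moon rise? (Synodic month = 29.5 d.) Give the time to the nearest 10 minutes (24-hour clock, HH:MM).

Phase angle: θ = 360°·(7.3 d)/(29.5 d) = 89.1°.
At 15° of sky rotation per hour, 89.1° corresponds to a 5.94 h lag.
06:00 + 5.939 h ≈ 11:56 → 12:00 to the nearest ten minutes.

12:00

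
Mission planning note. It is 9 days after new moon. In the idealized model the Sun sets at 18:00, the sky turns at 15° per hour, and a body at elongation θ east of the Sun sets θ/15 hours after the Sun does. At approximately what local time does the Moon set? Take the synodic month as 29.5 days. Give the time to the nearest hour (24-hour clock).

Phase angle: θ = 360°·(9 d)/(29.5 d) = 109.8°.
Delay after the Sun = 109.8° / (15°/h) ≈ 7.32 h.
18:00 + 7.32 h ≈ 01:19 → 01:00 to the nearest hour.

01:00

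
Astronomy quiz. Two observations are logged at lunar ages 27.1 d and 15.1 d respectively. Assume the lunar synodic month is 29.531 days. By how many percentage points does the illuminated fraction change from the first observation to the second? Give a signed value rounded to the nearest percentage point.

First observation: θ = 360°·27.1/29.531 = 330.4°, so f = 0.065.
Second observation: θ = 184.1°, f = 0.999.
Δf = 0.999 − 0.065 = +0.933, i.e. +93 pp.

+93 percentage points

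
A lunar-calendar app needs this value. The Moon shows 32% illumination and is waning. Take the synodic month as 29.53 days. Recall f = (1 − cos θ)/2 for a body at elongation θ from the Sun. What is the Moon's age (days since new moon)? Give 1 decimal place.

Invert f = (1 − cos θ)/2 to get cos θ = 1 − 2(0.32) = 0.360, hence θ₀ = arccos 0.360 = 68.9°.
A waning Moon lies in 180°–360°, so θ = 360° − 68.9° = 291.1°.
That fraction of the synodic month is 291.1/360 × 29.53 d ≈ 23.88 d.

23.9 days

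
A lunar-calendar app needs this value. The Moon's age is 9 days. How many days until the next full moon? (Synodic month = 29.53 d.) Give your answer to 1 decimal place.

Full moon occurs at elongation 180°, i.e. at age 29.53 × 180/360 = 14.765 d.
So 5.765 days remain (14.765 − 9).

5.8 days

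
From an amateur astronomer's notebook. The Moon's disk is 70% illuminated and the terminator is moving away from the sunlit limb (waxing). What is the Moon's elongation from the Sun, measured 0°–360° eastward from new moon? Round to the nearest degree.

114°

From f = (1 − cos θ)/2: cos θ = 1 − 2×0.70 = -0.400; arccos → 113.6°.
Before full moon the principal value applies: θ = 113.6°.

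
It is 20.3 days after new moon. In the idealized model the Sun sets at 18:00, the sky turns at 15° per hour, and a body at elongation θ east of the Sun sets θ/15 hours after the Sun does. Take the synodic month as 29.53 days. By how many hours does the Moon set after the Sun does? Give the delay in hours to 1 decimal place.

16.5 h

The Moon has covered 20.3/29.53 of its cycle, so θ ≈ 360° × 20.3/29.53 = 247.5°.
Delay after the Sun = 247.5° / (15°/h) ≈ 16.50 h.
So the Moon sets 16.50 h after the Sun.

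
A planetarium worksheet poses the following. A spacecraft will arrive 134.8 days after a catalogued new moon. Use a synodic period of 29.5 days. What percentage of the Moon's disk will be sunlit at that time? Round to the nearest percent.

134.8/29.5 = 4.569 lunations, so 4 complete cycles and 16.80 d into the next.
Elongation θ = 360° × 16.80/29.5 ≈ 205.0°.
Illuminated fraction = (1 − cos 205.0°)/2 = (1 − (-0.906))/2 ≈ 0.953, so 95%.

95%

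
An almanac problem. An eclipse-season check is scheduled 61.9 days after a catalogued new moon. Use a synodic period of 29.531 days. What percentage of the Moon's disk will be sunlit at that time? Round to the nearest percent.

9%

Reduce mod P: 61.9 − 2×29.531 = 2.84 d into the current lunation.
Elongation θ = 360° × 2.84/29.531 ≈ 34.6°.
cos 34.6° = 0.823, so f = (1 − 0.823)/2 = 0.088, so 9%.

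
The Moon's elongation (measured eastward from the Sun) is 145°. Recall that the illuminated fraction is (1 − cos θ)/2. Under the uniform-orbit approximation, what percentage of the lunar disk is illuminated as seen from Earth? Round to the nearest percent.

91%

Half-versine of 145°: (1 − (-0.819))/2 = 0.910, i.e. 91%.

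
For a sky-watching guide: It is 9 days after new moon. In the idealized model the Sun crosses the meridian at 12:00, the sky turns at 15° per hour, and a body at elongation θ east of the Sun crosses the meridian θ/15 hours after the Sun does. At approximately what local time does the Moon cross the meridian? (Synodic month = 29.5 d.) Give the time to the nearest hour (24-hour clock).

19:00

The Moon has covered 9/29.5 of its cycle, so θ ≈ 360° × 9/29.5 = 109.8°.
The Moon trails the Sun by θ/15 = 109.8/15 ≈ 7.32 hours.
12:00 + 7.32 h ≈ 19:19 → 19:00 to the nearest hour.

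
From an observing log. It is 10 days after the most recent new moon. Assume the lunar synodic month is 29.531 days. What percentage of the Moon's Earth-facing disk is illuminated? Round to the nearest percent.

76%

The Moon has covered 10/29.531 of its cycle, so θ ≈ 360° × 10/29.531 = 121.9°.
Illuminated fraction = (1 − cos 121.9°)/2 = (1 − (-0.529))/2 ≈ 0.764, so 76%.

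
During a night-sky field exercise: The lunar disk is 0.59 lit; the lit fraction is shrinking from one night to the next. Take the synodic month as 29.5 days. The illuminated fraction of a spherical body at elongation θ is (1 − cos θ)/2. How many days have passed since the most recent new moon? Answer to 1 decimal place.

From f = (1 − cos θ)/2: cos θ = 1 − 2×0.59 = -0.180; arccos → 100.4°.
A waning Moon lies in 180°–360°, so θ = 360° − 100.4° = 259.6°.
That fraction of the synodic month is 259.6/360 × 29.5 d ≈ 21.28 d.

21.3 days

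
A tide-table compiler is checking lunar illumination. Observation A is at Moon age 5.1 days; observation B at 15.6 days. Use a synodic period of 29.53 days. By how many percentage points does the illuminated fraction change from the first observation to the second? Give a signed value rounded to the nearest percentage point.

First observation: θ = 360°·5.1/29.53 = 62.2°, so f = 0.267.
Second observation: θ = 190.2°, f = 0.992.
Δf = 0.992 − 0.267 = +0.726, i.e. +73 pp.

+73 pp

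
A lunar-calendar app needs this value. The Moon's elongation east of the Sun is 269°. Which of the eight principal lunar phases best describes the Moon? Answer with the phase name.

last quarter

269° lies in the last quarter sector of the 8-phase cycle.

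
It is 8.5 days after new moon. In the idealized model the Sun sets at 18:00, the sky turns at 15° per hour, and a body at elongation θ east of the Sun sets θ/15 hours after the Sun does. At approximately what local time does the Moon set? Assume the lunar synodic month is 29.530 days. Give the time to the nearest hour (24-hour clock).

Elongation θ = 360° × 8.5/29.530 ≈ 103.6°.
At 15° of sky rotation per hour, 103.6° corresponds to a 6.91 h lag.
18:00 + 6.91 h ≈ 00:54 → 01:00 to the nearest hour.

01:00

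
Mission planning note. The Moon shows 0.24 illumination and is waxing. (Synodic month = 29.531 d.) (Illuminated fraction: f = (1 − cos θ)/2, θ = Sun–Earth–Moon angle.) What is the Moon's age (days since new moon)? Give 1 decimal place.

4.8 days

From f = (1 − cos θ)/2: cos θ = 1 − 2×0.24 = 0.520; arccos → 58.7°.
Waxing ⇒ before full, so θ = 58.7°.
That fraction of the synodic month is 58.7/360 × 29.531 d ≈ 4.81 d.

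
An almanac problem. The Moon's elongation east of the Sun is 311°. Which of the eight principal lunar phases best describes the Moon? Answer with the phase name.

The waning crescent sector spans roughly 292°–338°; 311° falls inside it.

waning crescent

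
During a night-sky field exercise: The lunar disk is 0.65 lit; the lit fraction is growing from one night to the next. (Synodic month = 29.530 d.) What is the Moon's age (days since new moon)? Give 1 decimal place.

8.8 days

Invert f = (1 − cos θ)/2 to get cos θ = 1 − 2(0.65) = -0.300, hence θ₀ = arccos -0.300 = 107.5°.
Before full moon the principal value applies: θ = 107.5°.
Age = 29.530 × 107.5°/360° ≈ 8.81 days.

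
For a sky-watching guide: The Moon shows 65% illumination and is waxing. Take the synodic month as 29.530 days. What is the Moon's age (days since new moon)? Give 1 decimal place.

8.8 days

Invert f = (1 − cos θ)/2 to get cos θ = 1 − 2(0.65) = -0.300, hence θ₀ = arccos -0.300 = 107.5°.
Waxing ⇒ before full, so θ = 107.5°.
That fraction of the synodic month is 107.5/360 × 29.530 d ≈ 8.81 d.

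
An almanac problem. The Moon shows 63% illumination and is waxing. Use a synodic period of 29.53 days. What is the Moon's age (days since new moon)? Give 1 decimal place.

Invert f = (1 − cos θ)/2 to get cos θ = 1 − 2(0.63) = -0.260, hence θ₀ = arccos -0.260 = 105.1°.
Waxing ⇒ before full, so θ = 105.1°.
That fraction of the synodic month is 105.1/360 × 29.53 d ≈ 8.62 d.

8.6 days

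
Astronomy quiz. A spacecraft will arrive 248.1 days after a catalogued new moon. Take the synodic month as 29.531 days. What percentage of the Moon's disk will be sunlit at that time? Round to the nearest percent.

248.1/29.531 = 8.401 lunations, so 8 complete cycles and 11.85 d into the next.
Elongation θ = 360° × 11.85/29.531 ≈ 144.5°.
With cos θ = (-0.814), the lit fraction is (1 − (-0.814))/2 ≈ 0.907, so 91%.

91%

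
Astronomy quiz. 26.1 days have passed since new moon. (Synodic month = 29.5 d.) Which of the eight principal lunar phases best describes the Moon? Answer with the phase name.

At 26.1/29.5 of the cycle, θ ≈ 319° — the waning crescent range.

waning crescent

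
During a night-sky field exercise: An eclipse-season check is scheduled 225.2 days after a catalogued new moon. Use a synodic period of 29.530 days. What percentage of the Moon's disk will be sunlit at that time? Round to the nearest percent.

85%

Reduce mod P: 225.2 − 7×29.530 = 18.49 d into the current lunation.
The Moon has covered 18.49/29.530 of its cycle, so θ ≈ 360° × 18.49/29.530 = 225.4°.
Illuminated fraction = (1 − cos 225.4°)/2 = (1 − (-0.702))/2 ≈ 0.851, so 85%.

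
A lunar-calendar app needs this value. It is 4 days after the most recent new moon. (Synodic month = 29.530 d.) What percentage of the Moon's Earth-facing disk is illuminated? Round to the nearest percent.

Phase angle: θ = 360°·(4 d)/(29.530 d) = 48.8°.
Illuminated fraction = (1 − cos 48.8°)/2 = (1 − 0.659)/2 ≈ 0.170, so 17%.

17%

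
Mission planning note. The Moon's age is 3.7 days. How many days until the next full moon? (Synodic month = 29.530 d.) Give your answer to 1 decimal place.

Full moon occurs at elongation 180°, i.e. at age 29.530 × 180/360 = 14.765 d.
So 11.065 days remain (14.765 − 3.7).

11.1 days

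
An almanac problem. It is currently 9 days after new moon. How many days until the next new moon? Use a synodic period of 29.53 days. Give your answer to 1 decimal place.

One full lunation from the last new moon is 29.53 d; remaining = 29.53 − 9 = 20.530 d.

20.5 days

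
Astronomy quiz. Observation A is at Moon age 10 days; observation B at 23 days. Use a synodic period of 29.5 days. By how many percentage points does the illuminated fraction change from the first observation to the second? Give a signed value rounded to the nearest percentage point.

-36 pp

θ₁ = 360° × 10/29.5 = 122.0°, f₁ = (1 − cos θ₁)/2 = 0.765.
θ₂ = 360° × 23/29.5 = 280.7°, f₂ = (1 − cos θ₂)/2 = 0.407.
Change = f₂ − f₁ = -0.358 → -36 percentage points.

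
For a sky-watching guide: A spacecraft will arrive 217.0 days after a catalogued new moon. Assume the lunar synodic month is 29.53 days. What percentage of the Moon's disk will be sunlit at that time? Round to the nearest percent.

79%

Reduce mod P: 217.0 − 7×29.53 = 10.29 d into the current lunation.
Phase angle: θ = 360°·(10.29 d)/(29.53 d) = 125.4°.
With cos θ = (-0.580), the lit fraction is (1 − (-0.580))/2 ≈ 0.790, so 79%.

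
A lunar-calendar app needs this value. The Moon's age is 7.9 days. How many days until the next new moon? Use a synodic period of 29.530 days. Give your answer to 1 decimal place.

21.6 days

One full lunation from the last new moon is 29.530 d; remaining = 29.530 − 7.9 = 21.630 d.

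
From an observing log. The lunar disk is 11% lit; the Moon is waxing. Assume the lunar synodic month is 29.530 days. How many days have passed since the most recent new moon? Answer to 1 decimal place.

3.2 days

Invert f = (1 − cos θ)/2 to get cos θ = 1 − 2(0.11) = 0.780, hence θ₀ = arccos 0.780 = 38.7°.
Waxing ⇒ before full, so θ = 38.7°.
At 360°/29.530 d per day, 38.7° corresponds to 3.18 days.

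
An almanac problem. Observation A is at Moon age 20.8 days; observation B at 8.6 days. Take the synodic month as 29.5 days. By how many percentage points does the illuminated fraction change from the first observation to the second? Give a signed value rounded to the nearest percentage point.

-1 pp

First observation: θ = 360°·20.8/29.5 = 253.8°, so f = 0.639.
Second observation: θ = 104.9°, f = 0.629.
Δf = 0.629 − 0.639 = -0.010, i.e. -1 pp.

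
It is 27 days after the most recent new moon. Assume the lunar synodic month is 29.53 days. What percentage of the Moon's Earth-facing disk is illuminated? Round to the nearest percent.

7%

The Moon has covered 27/29.53 of its cycle, so θ ≈ 360° × 27/29.53 = 329.2°.
cos 329.2° = 0.859, so f = (1 − 0.859)/2 = 0.071, so 7%.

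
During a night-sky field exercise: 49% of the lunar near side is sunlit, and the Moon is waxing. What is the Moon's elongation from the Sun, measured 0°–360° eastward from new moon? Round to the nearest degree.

89°

From f = (1 − cos θ)/2: cos θ = 1 − 2×0.49 = 0.020; arccos → 88.9°.
The Moon is waxing (0°–180°), so θ = 88.9° directly.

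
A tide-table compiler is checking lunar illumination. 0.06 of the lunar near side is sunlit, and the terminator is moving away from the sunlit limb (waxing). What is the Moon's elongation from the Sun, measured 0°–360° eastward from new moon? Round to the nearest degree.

Invert f = (1 − cos θ)/2 to get cos θ = 1 − 2(0.06) = 0.880, hence θ₀ = arccos 0.880 = 28.4°.
Waxing ⇒ before full, so θ = 28.4°.

28°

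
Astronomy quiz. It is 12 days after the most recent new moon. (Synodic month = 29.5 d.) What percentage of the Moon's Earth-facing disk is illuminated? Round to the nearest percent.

Phase angle: θ = 360°·(12 d)/(29.5 d) = 146.4°.
With cos θ = (-0.833), the lit fraction is (1 − (-0.833))/2 ≈ 0.917, so 92%.

92%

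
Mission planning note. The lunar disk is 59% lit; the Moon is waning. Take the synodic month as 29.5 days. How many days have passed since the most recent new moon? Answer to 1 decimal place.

21.3 days

cos θ = 1 − 2f = -0.180, giving a principal value of 100.4°.
Since the Moon is past full (waning), take the reflex angle: θ = 360° − 100.4° = 259.6°.
At 360°/29.5 d per day, 259.6° corresponds to 21.28 days.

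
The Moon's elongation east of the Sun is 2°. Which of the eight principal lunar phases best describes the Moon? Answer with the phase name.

new moon

The new moon sector spans roughly -22°–22°; 2° falls inside it.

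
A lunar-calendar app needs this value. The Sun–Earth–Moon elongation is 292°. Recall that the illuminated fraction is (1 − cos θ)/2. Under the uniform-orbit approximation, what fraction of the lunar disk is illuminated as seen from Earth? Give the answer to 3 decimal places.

Half-versine of 292°: (1 − 0.375)/2 = 0.313.

0.313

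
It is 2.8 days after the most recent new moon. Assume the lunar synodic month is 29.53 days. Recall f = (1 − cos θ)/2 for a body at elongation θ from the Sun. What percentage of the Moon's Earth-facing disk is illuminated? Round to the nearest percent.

9%

Elongation θ = 360° × 2.8/29.53 ≈ 34.1°.
cos 34.1° = 0.828, so f = (1 − 0.828)/2 = 0.086, so 9%.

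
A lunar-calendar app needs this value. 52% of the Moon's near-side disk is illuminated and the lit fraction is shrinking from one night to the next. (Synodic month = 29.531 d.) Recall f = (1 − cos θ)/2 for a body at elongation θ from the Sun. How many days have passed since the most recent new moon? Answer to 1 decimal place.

22.0 days

Invert f = (1 − cos θ)/2 to get cos θ = 1 − 2(0.52) = -0.040, hence θ₀ = arccos -0.040 = 92.3°.
A waning Moon lies in 180°–360°, so θ = 360° − 92.3° = 267.7°.
At 360°/29.531 d per day, 267.7° corresponds to 21.96 days.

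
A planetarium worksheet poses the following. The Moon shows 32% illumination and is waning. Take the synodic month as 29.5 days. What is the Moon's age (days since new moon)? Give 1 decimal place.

23.9 days

From f = (1 − cos θ)/2: cos θ = 1 − 2×0.32 = 0.360; arccos → 68.9°.
Since the Moon is past full (waning), take the reflex angle: θ = 360° − 68.9° = 291.1°.
At 360°/29.5 d per day, 291.1° corresponds to 23.85 days.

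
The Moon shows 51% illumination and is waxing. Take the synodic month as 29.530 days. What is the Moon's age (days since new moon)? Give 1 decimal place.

From f = (1 − cos θ)/2: cos θ = 1 − 2×0.51 = -0.020; arccos → 91.1°.
Waxing ⇒ before full, so θ = 91.1°.
Age = 29.530 × 91.1°/360° ≈ 7.48 days.

7.5 days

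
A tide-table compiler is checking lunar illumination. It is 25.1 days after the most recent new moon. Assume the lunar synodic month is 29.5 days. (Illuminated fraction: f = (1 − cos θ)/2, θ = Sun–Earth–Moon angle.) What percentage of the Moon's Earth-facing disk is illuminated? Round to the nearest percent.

20%

The Moon has covered 25.1/29.5 of its cycle, so θ ≈ 360° × 25.1/29.5 = 306.3°.
Illuminated fraction = (1 − cos 306.3°)/2 = (1 − 0.592)/2 ≈ 0.204, so 20%.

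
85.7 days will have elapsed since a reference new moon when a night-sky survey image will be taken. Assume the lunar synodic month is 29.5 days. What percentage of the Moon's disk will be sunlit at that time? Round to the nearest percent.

9%

85.7/29.5 = 2.905 lunations, so 2 complete cycles and 26.70 d into the next.
Phase angle: θ = 360°·(26.70 d)/(29.5 d) = 325.8°.
Illuminated fraction = (1 − cos 325.8°)/2 = (1 − 0.827)/2 ≈ 0.086, so 9%.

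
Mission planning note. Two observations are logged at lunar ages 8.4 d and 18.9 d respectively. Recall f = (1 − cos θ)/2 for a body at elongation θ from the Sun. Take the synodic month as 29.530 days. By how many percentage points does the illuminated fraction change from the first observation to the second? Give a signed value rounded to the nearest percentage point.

First observation: θ = 360°·8.4/29.530 = 102.4°, so f = 0.607.
Second observation: θ = 230.4°, f = 0.819.
Δf = 0.819 − 0.607 = +0.211, i.e. +21 pp.

+21 pp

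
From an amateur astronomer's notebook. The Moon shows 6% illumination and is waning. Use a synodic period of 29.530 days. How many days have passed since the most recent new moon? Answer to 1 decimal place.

27.2 days

cos θ = 1 − 2f = 0.880, giving a principal value of 28.4°.
Since the Moon is past full (waning), take the reflex angle: θ = 360° − 28.4° = 331.6°.
At 360°/29.530 d per day, 331.6° corresponds to 27.20 days.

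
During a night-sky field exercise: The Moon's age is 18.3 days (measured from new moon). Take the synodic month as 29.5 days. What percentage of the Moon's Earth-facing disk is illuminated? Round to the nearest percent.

The Moon has covered 18.3/29.5 of its cycle, so θ ≈ 360° × 18.3/29.5 = 223.3°.
cos 223.3° = (-0.728), so f = (1 − (-0.728))/2 = 0.864, so 86%.

86%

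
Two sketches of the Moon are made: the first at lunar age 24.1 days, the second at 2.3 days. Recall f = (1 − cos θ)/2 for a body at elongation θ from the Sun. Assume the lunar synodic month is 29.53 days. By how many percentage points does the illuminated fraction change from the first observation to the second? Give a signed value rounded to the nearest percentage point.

-24 pp

First observation: θ = 360°·24.1/29.53 = 293.8°, so f = 0.298.
Second observation: θ = 28.0°, f = 0.059.
Δf = 0.059 − 0.298 = -0.240, i.e. -24 pp.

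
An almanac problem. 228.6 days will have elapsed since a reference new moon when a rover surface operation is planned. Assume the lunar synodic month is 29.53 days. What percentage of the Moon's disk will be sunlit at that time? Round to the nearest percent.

53%

228.6/29.53 = 7.741 lunations, so 7 complete cycles and 21.89 d into the next.
Phase angle: θ = 360°·(21.89 d)/(29.53 d) = 266.9°.
With cos θ = (-0.055), the lit fraction is (1 − (-0.055))/2 ≈ 0.527, so 53%.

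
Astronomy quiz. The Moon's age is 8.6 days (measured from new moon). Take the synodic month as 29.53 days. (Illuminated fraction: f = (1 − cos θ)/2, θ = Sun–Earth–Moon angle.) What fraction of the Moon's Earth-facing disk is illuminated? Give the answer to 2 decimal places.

0.63

Phase angle: θ = 360°·(8.6 d)/(29.53 d) = 104.8°.
cos 104.8° = (-0.256), so f = (1 − (-0.256))/2 = 0.628.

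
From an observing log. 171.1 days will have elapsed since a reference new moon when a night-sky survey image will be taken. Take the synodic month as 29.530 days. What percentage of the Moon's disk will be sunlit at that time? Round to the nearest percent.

36%

171.1 d spans 5 complete synodic months (5 × 29.530 = 147.65 d) plus 23.45 d.
Phase angle: θ = 360°·(23.45 d)/(29.530 d) = 285.9°.
cos 285.9° = 0.274, so f = (1 − 0.274)/2 = 0.363, so 36%.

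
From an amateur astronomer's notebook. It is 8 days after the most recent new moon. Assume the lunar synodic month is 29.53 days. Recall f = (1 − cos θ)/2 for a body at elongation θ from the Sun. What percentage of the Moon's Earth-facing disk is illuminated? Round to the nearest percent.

The Moon has covered 8/29.53 of its cycle, so θ ≈ 360° × 8/29.53 = 97.5°.
With cos θ = (-0.131), the lit fraction is (1 − (-0.131))/2 ≈ 0.566, so 57%.

57%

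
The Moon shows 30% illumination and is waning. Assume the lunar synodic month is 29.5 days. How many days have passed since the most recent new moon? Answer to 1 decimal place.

24.1 days

cos θ = 1 − 2f = 0.400, giving a principal value of 66.4°.
Waning ⇒ past full, so θ = 360° − 66.4° = 293.6°.
Age = 29.5 × 293.6°/360° ≈ 24.06 days.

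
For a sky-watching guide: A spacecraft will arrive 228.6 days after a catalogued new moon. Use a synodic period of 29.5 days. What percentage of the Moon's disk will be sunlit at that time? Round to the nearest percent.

50%

Reduce mod P: 228.6 − 7×29.5 = 22.10 d into the current lunation.
Phase angle: θ = 360°·(22.10 d)/(29.5 d) = 269.7°.
Illuminated fraction = (1 − cos 269.7°)/2 = (1 − (-0.005))/2 ≈ 0.503, so 50%.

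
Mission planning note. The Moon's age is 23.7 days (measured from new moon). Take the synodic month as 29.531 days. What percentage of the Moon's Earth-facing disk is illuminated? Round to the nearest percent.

Phase angle: θ = 360°·(23.7 d)/(29.531 d) = 288.9°.
cos 288.9° = 0.324, so f = (1 − 0.324)/2 = 0.338, so 34%.

34%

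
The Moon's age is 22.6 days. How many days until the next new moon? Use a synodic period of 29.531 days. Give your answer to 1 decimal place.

6.9 days

One full lunation from the last new moon is 29.531 d; remaining = 29.531 − 22.6 = 6.931 d.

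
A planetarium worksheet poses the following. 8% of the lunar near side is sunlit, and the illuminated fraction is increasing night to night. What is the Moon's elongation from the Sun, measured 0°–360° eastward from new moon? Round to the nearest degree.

33°

Invert f = (1 − cos θ)/2 to get cos θ = 1 − 2(0.08) = 0.840, hence θ₀ = arccos 0.840 = 32.9°.
Waxing ⇒ before full, so θ = 32.9°.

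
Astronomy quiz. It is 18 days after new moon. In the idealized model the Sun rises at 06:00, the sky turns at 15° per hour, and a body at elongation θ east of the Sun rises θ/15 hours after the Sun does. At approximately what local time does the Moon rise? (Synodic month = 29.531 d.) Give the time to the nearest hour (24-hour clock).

21:00

The Moon has covered 18/29.531 of its cycle, so θ ≈ 360° × 18/29.531 = 219.4°.
The Moon trails the Sun by θ/15 = 219.4/15 ≈ 14.63 hours.
06:00 + 14.63 h ≈ 20:38 → 21:00 to the nearest hour.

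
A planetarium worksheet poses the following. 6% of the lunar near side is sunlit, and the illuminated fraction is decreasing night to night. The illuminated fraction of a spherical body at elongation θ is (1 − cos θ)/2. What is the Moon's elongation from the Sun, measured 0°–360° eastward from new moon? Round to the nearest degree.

332°

Invert f = (1 − cos θ)/2 to get cos θ = 1 − 2(0.06) = 0.880, hence θ₀ = arccos 0.880 = 28.4°.
A waning Moon lies in 180°–360°, so θ = 360° − 28.4° = 331.6°.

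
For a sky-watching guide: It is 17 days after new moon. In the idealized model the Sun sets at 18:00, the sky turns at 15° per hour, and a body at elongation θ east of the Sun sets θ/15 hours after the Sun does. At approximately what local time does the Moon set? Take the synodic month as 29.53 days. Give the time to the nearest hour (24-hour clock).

Phase angle: θ = 360°·(17 d)/(29.53 d) = 207.2°.
The Moon trails the Sun by θ/15 = 207.2/15 ≈ 13.82 hours.
18:00 + 13.82 h ≈ 07:49 → 08:00 to the nearest hour.

08:00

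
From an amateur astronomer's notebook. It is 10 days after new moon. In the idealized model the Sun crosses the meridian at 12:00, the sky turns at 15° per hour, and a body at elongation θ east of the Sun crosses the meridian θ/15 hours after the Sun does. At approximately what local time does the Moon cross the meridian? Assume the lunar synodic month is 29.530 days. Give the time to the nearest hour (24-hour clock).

Phase angle: θ = 360°·(10 d)/(29.530 d) = 121.9°.
The Moon trails the Sun by θ/15 = 121.9/15 ≈ 8.13 hours.
12:00 + 8.13 h ≈ 20:08 → 20:00 to the nearest hour.

20:00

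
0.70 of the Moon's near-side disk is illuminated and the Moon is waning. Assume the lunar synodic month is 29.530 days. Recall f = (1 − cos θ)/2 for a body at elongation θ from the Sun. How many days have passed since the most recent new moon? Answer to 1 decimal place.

20.2 days

Invert f = (1 − cos θ)/2 to get cos θ = 1 − 2(0.70) = -0.400, hence θ₀ = arccos -0.400 = 113.6°.
A waning Moon lies in 180°–360°, so θ = 360° − 113.6° = 246.4°.
Age = 29.530 × 246.4°/360° ≈ 20.21 days.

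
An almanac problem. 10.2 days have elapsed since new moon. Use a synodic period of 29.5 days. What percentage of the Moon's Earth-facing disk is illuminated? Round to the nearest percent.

78%

The Moon has covered 10.2/29.5 of its cycle, so θ ≈ 360° × 10.2/29.5 = 124.5°.
With cos θ = (-0.566), the lit fraction is (1 − (-0.566))/2 ≈ 0.783, so 78%.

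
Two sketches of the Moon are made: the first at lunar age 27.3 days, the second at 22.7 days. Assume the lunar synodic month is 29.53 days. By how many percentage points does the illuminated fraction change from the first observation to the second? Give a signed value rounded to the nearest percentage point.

+39 pp

First observation: θ = 360°·27.3/29.53 = 332.8°, so f = 0.055.
Second observation: θ = 276.7°, f = 0.441.
Δf = 0.441 − 0.055 = +0.386, i.e. +39 pp.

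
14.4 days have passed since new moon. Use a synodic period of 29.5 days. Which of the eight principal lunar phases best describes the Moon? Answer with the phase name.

full moon

At 14.4/29.5 of the cycle, θ ≈ 176° — the full moon range.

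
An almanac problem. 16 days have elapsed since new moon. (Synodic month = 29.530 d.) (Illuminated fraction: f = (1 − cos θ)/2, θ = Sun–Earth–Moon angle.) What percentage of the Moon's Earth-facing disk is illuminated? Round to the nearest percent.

Elongation θ = 360° × 16/29.530 ≈ 195.1°.
With cos θ = (-0.966), the lit fraction is (1 − (-0.966))/2 ≈ 0.983, so 98%.

98%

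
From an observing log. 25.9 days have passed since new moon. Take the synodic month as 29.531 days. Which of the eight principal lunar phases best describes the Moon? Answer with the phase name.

waning crescent

θ ≈ 360° × 25.9/29.531 = 316°, which falls in the waning crescent sector.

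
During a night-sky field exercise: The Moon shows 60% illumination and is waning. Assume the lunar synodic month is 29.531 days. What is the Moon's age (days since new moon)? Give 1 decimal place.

cos θ = 1 − 2f = -0.200, giving a principal value of 101.5°.
Since the Moon is past full (waning), take the reflex angle: θ = 360° − 101.5° = 258.5°.
That fraction of the synodic month is 258.5/360 × 29.531 d ≈ 21.20 d.

21.2 days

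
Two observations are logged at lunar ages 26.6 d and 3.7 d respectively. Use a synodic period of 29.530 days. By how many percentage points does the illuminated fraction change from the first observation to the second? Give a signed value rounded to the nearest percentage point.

+5 percentage points

θ₁ = 360° × 26.6/29.530 = 324.3°, f₁ = (1 − cos θ₁)/2 = 0.094.
θ₂ = 360° × 3.7/29.530 = 45.1°, f₂ = (1 − cos θ₂)/2 = 0.147.
Change = f₂ − f₁ = +0.053 → +5 percentage points.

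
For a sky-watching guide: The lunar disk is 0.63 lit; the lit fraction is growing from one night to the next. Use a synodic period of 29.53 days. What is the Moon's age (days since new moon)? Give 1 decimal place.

Invert f = (1 − cos θ)/2 to get cos θ = 1 − 2(0.63) = -0.260, hence θ₀ = arccos -0.260 = 105.1°.
Waxing ⇒ before full, so θ = 105.1°.
Age = 29.53 × 105.1°/360° ≈ 8.62 days.

8.6 days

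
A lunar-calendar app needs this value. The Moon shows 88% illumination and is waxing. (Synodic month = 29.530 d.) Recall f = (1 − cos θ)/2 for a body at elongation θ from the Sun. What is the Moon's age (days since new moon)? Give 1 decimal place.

11.4 days

From f = (1 − cos θ)/2: cos θ = 1 − 2×0.88 = -0.760; arccos → 139.5°.
Waxing ⇒ before full, so θ = 139.5°.
That fraction of the synodic month is 139.5/360 × 29.530 d ≈ 11.44 d.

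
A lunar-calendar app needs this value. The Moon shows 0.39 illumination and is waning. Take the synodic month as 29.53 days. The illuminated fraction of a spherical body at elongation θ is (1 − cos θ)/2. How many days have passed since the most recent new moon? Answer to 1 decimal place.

23.2 days

Invert f = (1 − cos θ)/2 to get cos θ = 1 − 2(0.39) = 0.220, hence θ₀ = arccos 0.220 = 77.3°.
A waning Moon lies in 180°–360°, so θ = 360° − 77.3° = 282.7°.
At 360°/29.53 d per day, 282.7° corresponds to 23.19 days.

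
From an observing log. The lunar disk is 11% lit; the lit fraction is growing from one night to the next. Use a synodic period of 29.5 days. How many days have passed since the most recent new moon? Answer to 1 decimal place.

3.2 days

Invert f = (1 − cos θ)/2 to get cos θ = 1 − 2(0.11) = 0.780, hence θ₀ = arccos 0.780 = 38.7°.
Before full moon the principal value applies: θ = 38.7°.
At 360°/29.5 d per day, 38.7° corresponds to 3.17 days.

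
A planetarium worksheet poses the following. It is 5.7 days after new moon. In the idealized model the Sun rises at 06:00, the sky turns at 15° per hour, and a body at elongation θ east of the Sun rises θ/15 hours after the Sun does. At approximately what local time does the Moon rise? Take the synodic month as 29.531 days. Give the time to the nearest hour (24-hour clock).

11:00

Phase angle: θ = 360°·(5.7 d)/(29.531 d) = 69.5°.
Delay after the Sun = 69.5° / (15°/h) ≈ 4.63 h.
06:00 + 4.63 h ≈ 10:38 → 11:00 to the nearest hour.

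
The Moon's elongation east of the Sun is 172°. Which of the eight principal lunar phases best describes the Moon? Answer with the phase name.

full moon

172° lies in the full moon sector of the 8-phase cycle.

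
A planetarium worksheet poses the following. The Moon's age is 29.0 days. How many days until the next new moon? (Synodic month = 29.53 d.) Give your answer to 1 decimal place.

0.5 days

One full lunation from the last new moon is 29.53 d; remaining = 29.53 − 29.0 = 0.530 d.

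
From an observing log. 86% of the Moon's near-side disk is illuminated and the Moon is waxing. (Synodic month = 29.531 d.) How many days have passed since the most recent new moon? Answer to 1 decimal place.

11.2 days

Invert f = (1 − cos θ)/2 to get cos θ = 1 − 2(0.86) = -0.720, hence θ₀ = arccos -0.720 = 136.1°.
The Moon is waxing (0°–180°), so θ = 136.1° directly.
Age = 29.531 × 136.1°/360° ≈ 11.16 days.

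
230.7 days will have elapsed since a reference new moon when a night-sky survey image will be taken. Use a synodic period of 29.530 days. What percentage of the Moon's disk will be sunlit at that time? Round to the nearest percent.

31%

230.7 d spans 7 complete synodic months (7 × 29.530 = 206.71 d) plus 23.99 d.
Phase angle: θ = 360°·(23.99 d)/(29.530 d) = 292.5°.
Illuminated fraction = (1 − cos 292.5°)/2 = (1 − 0.382)/2 ≈ 0.309, so 31%.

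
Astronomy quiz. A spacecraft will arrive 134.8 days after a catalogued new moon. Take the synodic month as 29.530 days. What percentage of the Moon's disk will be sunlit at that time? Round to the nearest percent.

96%

134.8 d spans 4 complete synodic months (4 × 29.530 = 118.12 d) plus 16.68 d.
Elongation θ = 360° × 16.68/29.530 ≈ 203.3°.
With cos θ = (-0.918), the lit fraction is (1 − (-0.918))/2 ≈ 0.959, so 96%.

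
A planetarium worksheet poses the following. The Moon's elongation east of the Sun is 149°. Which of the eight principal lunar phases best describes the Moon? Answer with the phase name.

waxing gibbous

The waxing gibbous sector spans roughly 112°–158°; 149° falls inside it.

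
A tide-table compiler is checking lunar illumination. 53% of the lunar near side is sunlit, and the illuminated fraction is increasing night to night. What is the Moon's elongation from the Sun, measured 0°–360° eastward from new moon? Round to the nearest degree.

cos θ = 1 − 2f = -0.060, giving a principal value of 93.4°.
Before full moon the principal value applies: θ = 93.4°.

93°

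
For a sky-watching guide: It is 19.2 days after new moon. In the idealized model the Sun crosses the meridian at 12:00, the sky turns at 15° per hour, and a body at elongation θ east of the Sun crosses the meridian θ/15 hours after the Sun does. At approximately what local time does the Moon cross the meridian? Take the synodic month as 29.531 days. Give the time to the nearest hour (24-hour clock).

04:00

Phase angle: θ = 360°·(19.2 d)/(29.531 d) = 234.1°.
Delay after the Sun = 234.1° / (15°/h) ≈ 15.60 h.
12:00 + 15.60 h ≈ 03:36 → 04:00 to the nearest hour.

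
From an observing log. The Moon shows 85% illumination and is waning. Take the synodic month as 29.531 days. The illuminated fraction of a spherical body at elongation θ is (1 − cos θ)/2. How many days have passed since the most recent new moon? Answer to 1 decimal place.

18.5 days

Invert f = (1 − cos θ)/2 to get cos θ = 1 − 2(0.85) = -0.700, hence θ₀ = arccos -0.700 = 134.4°.
Since the Moon is past full (waning), take the reflex angle: θ = 360° − 134.4° = 225.6°.
Age = 29.531 × 225.6°/360° ≈ 18.50 days.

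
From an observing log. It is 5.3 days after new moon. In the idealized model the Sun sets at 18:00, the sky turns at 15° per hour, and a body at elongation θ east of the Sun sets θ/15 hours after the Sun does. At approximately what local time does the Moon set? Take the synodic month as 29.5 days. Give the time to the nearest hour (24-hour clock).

The Moon has covered 5.3/29.5 of its cycle, so θ ≈ 360° × 5.3/29.5 = 64.7°.
At 15° of sky rotation per hour, 64.7° corresponds to a 4.31 h lag.
18:00 + 4.31 h ≈ 22:19 → 22:00 to the nearest hour.

22:00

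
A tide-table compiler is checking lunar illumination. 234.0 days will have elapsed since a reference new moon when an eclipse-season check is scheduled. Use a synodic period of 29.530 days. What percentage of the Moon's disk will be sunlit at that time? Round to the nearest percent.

6%

234.0 d spans 7 complete synodic months (7 × 29.530 = 206.71 d) plus 27.29 d.
Elongation θ = 360° × 27.29/29.530 ≈ 332.7°.
cos 332.7° = 0.889, so f = (1 − 0.889)/2 = 0.056, so 6%.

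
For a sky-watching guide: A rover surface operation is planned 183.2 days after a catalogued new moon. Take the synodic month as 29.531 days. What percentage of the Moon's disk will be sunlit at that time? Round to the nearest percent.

36%

183.2/29.531 = 6.204 lunations, so 6 complete cycles and 6.01 d into the next.
Phase angle: θ = 360°·(6.01 d)/(29.531 d) = 73.3°.
With cos θ = 0.287, the lit fraction is (1 − 0.287)/2 ≈ 0.356, so 36%.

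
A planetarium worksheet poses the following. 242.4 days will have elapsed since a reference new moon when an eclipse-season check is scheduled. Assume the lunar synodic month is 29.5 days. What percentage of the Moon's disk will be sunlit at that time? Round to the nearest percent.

242.4/29.5 = 8.217 lunations, so 8 complete cycles and 6.40 d into the next.
Phase angle: θ = 360°·(6.40 d)/(29.5 d) = 78.1°.
With cos θ = 0.206, the lit fraction is (1 − 0.206)/2 ≈ 0.397, so 40%.

40%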